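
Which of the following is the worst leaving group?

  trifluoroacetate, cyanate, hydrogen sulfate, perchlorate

perchlorate: pKₐ(HClO₄) ≈ -10
hydrogen sulfate: pKₐ(H₂SO₄) ≈ -3
trifluoroacetate: pKₐ(CF₃COOH) ≈ 0.2
cyanate: pKₐ(HOCN) ≈ 3.5

cyanate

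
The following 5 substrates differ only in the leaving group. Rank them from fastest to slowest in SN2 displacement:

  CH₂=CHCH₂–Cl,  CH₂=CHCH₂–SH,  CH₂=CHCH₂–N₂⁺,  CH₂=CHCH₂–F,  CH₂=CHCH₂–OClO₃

CH₂=CHCH₂–N₂⁺ > CH₂=CHCH₂–OClO₃ > CH₂=CHCH₂–Cl > CH₂=CHCH₂–F > CH₂=CHCH₂–SH

The skeletons are identical, so relative rate is governed entirely by leaving-group ability.
The more stable X⁻ (or X) is on its own — i.e. the weaker a base it is — the better a leaving group it makes.
CH₂=CHCH₂–N₂⁺ loses N₂: no meaningful conjugate acid; N₂ departs as an exceptionally stable neutral molecule
CH₂=CHCH₂–OClO₃ loses ClO₄⁻: pKₐ(HClO₄) ≈ -10
CH₂=CHCH₂–Cl loses Cl⁻: pKₐ(HCl) ≈ -7
CH₂=CHCH₂–F loses F⁻: pKₐ(HF) ≈ 3.2
CH₂=CHCH₂–SH loses HS⁻: pKₐ(H₂S) ≈ 7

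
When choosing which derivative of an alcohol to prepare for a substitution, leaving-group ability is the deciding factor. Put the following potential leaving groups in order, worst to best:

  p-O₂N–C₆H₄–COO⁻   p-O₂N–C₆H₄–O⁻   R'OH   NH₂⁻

The more stable X⁻ (or X) is on its own — i.e. the weaker a base it is — the better a leaving group it makes.
R'OH: pKₐ(R'OH₂⁺) ≈ -2.4
p-O₂N–C₆H₄–COO⁻: pKₐ(p-nitrobenzoic acid) ≈ 3.4
p-O₂N–C₆H₄–O⁻: pKₐ(p-nitrophenol) ≈ 7.2 — nitro group delocalises the charge; the classic chromogenic LG
NH₂⁻: pKₐ(NH₃) ≈ 38
The question asks for worst first, so the sequence is read in increasing leaving-group ability.

NH₂⁻ < p-O₂N–C₆H₄–O⁻ < p-O₂N–C₆H₄–COO⁻ < R'OH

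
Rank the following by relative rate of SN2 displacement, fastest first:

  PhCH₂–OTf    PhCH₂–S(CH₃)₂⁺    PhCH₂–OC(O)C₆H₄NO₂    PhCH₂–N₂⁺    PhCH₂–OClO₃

Identical carbon frameworks mean the comparison reduces to leaving-group quality.
A good leaving group is a weak base: the lower the pKₐ of its conjugate acid, the more readily it departs.
PhCH₂–N₂⁺ loses N₂: no meaningful conjugate acid; N₂ departs as an exceptionally stable neutral molecule
PhCH₂–OTf loses OTf⁻: pKₐ(CF₃SO₃H (triflic acid)) ≈ -14
PhCH₂–OClO₃ loses ClO₄⁻: pKₐ(HClO₄) ≈ -10
PhCH₂–S(CH₃)₂⁺ loses SR'₂: pKₐ(R'₂SH⁺) ≈ -7
PhCH₂–OC(O)C₆H₄NO₂ loses p-O₂N–C₆H₄–COO⁻: pKₐ(p-nitrobenzoic acid) ≈ 3.4

PhCH₂–N₂⁺ > PhCH₂–OTf > PhCH₂–OClO₃ > PhCH₂–S(CH₃)₂⁺ > PhCH₂–OC(O)C₆H₄NO₂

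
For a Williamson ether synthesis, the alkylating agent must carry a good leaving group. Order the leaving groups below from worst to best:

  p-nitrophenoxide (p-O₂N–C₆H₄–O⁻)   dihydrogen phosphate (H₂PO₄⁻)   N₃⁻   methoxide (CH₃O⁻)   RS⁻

methoxide (CH₃O⁻) < RS⁻ < p-nitrophenoxide (p-O₂N–C₆H₄–O⁻) < N₃⁻ < dihydrogen phosphate (H₂PO₄⁻)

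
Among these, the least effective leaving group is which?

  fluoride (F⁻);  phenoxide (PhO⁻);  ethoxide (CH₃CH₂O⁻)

ethoxide (CH₃CH₂O⁻)

fluoride (F⁻): pKₐ(HF) ≈ 3.2
phenoxide (PhO⁻): pKₐ(C₆H₅OH (phenol)) ≈ 10
ethoxide (CH₃CH₂O⁻): pKₐ(CH₃CH₂OH) ≈ 16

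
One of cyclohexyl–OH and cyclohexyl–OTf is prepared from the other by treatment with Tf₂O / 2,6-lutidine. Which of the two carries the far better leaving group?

cyclohexyl–OTf

From cyclohexyl–OH the departing group would be OH⁻ (pKₐ(H₂O) ≈ 15.7). Strong base; essentially never leaves without prior activation.
From cyclohexyl–OTf the leaving group is OTf⁻ (pKₐ(CF₃SO₃H (triflic acid)) ≈ -14). Charge spread over three oxygens and a CF₃ group; the premier leaving group in synthesis.
Treatment with Tf₂O / 2,6-lutidine works by converting the hydroxyl into a triflate, making cyclohexyl–OTf enormously more reactive.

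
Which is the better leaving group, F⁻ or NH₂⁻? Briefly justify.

F⁻ is the better leaving group.
pKₐ(HF) ≈ 3.2 versus pKₐ(NH₃) ≈ 38: F⁻ is the much weaker base.
Small and strongly basic; the poor halide leaving group.

F⁻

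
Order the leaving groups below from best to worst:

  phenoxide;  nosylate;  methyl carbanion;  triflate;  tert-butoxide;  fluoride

A good leaving group is a weak base: the lower the pKₐ of its conjugate acid, the more readily it departs.
triflate: pKₐ(CF₃SO₃H (triflic acid)) ≈ -14 — charge spread over three oxygens and a CF₃ group; the premier leaving group in synthesis
nosylate: pKₐ(p-O₂NC₆H₄SO₃H) ≈ -3.5 — p-nitro group further stabilises the sulfonate
fluoride: pKₐ(HF) ≈ 3.2 — small and strongly basic; the poor halide leaving group
phenoxide: pKₐ(C₆H₅OH (phenol)) ≈ 10 — resonance into the ring helps, but still a poor LG
tert-butoxide: pKₐ(t-BuOH) ≈ 18
methyl carbanion: pKₐ(CH₄) ≈ 48 — unstabilised carbanion; the worst conceivable leaving group

triflate > nosylate > fluoride > phenoxide > tert-butoxide > methyl carbanion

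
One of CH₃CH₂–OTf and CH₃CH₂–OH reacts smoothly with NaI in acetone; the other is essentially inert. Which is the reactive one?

CH₃CH₂–OTf

From CH₃CH₂–OH the departing group would be OH⁻ (pKₐ(H₂O) ≈ 15.7). Strong base; essentially never leaves without prior activation.
From CH₃CH₂–OTf the leaving group is OTf⁻ (pKₐ(CF₃SO₃H (triflic acid)) ≈ -14). Charge spread over three oxygens and a CF₃ group; the premier leaving group in synthesis.
(In practice CH₃CH₂–OTf is made from CH₃CH₂–OH by treatment with Tf₂O / 2,6-lutidine, converting the hydroxyl into a triflate.)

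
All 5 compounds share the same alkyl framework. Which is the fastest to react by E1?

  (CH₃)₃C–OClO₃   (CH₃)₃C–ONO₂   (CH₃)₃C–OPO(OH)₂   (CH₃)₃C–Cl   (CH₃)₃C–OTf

(CH₃)₃C–OTf

With the same alkyl group throughout, only the leaving group differentiates the rates.
Rank by basicity of the departing species: weakest base leaves most easily.
(CH₃)₃C–OTf loses OTf⁻: pKₐ(CF₃SO₃H (triflic acid)) ≈ -14
(CH₃)₃C–OClO₃ loses ClO₄⁻: pKₐ(HClO₄) ≈ -10
(CH₃)₃C–Cl loses Cl⁻: pKₐ(HCl) ≈ -7
(CH₃)₃C–ONO₂ loses NO₃⁻: pKₐ(HNO₃) ≈ -1.3
(CH₃)₃C–OPO(OH)₂ loses H₂PO₄⁻: pKₐ(H₃PO₄) ≈ 2.1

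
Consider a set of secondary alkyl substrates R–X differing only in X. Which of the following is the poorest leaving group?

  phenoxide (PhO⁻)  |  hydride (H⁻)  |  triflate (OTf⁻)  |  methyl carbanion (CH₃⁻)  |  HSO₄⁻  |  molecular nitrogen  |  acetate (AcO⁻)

methyl carbanion (CH₃⁻)

molecular nitrogen: no meaningful conjugate acid; N₂ departs as an exceptionally stable neutral molecule
triflate (OTf⁻): pKₐ(CF₃SO₃H (triflic acid)) ≈ -14
HSO₄⁻: pKₐ(H₂SO₄) ≈ -3
acetate (AcO⁻): pKₐ(CH₃COOH) ≈ 4.8
phenoxide (PhO⁻): pKₐ(C₆H₅OH (phenol)) ≈ 10
hydride (H⁻): pKₐ(H₂) ≈ 36
methyl carbanion (CH₃⁻): pKₐ(CH₄) ≈ 48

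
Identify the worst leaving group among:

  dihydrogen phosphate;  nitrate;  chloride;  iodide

iodide: pKₐ(HI) ≈ -10
chloride: pKₐ(HCl) ≈ -7
nitrate: pKₐ(HNO₃) ≈ -1.3
dihydrogen phosphate: pKₐ(H₃PO₄) ≈ 2.1

dihydrogen phosphate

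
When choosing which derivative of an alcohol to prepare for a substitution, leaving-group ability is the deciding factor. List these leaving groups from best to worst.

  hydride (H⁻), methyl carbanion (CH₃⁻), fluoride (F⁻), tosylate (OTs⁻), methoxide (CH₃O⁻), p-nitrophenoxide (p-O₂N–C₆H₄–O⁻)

A good leaving group is a weak base: the lower the pKₐ of its conjugate acid, the more readily it departs.
tosylate (OTs⁻): pKₐ(p-CH₃C₆H₄SO₃H (TsOH)) ≈ -2.8 — resonance-delocalised arenesulfonate
fluoride (F⁻): pKₐ(HF) ≈ 3.2 — small and strongly basic; the poor halide leaving group
p-nitrophenoxide (p-O₂N–C₆H₄–O⁻): pKₐ(p-nitrophenol) ≈ 7.2 — nitro group delocalises the charge; the classic chromogenic LG
methoxide (CH₃O⁻): pKₐ(CH₃OH) ≈ 15.5
hydride (H⁻): pKₐ(H₂) ≈ 36 — extremely strong base; leaves only in special hydride-transfer contexts
methyl carbanion (CH₃⁻): pKₐ(CH₄) ≈ 48 — unstabilised carbanion; the worst conceivable leaving group

tosylate (OTs⁻) > fluoride (F⁻) > p-nitrophenoxide (p-O₂N–C₆H₄–O⁻) > methoxide (CH₃O⁻) > hydride (H⁻) > methyl carbanion (CH₃⁻)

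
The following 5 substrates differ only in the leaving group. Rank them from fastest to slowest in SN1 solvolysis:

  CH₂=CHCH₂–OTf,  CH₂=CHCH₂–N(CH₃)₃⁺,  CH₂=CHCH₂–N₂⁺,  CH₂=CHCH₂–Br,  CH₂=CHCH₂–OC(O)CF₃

Identical carbon frameworks mean the comparison reduces to leaving-group quality.
Rank by basicity of the departing species: weakest base leaves most easily.
CH₂=CHCH₂–N₂⁺ loses N₂: no meaningful conjugate acid; N₂ departs as an exceptionally stable neutral molecule
CH₂=CHCH₂–OTf loses OTf⁻: pKₐ(CF₃SO₃H (triflic acid)) ≈ -14
CH₂=CHCH₂–Br loses Br⁻: pKₐ(HBr) ≈ -9
CH₂=CHCH₂–OC(O)CF₃ loses CF₃COO⁻: pKₐ(CF₃COOH) ≈ 0.2
CH₂=CHCH₂–N(CH₃)₃⁺ loses NR'₃: pKₐ(R'₃NH⁺) ≈ 10.7

CH₂=CHCH₂–N₂⁺ > CH₂=CHCH₂–OTf > CH₂=CHCH₂–Br > CH₂=CHCH₂–OC(O)CF₃ > CH₂=CHCH₂–N(CH₃)₃⁺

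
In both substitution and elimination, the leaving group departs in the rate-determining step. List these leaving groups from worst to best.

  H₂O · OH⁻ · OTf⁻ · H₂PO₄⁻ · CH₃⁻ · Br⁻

CH₃⁻ < OH⁻ < H₂PO₄⁻ < H₂O < Br⁻ < OTf⁻

A good leaving group is a weak base: the lower the pKₐ of its conjugate acid, the more readily it departs.
OTf⁻: pKₐ(CF₃SO₃H (triflic acid)) ≈ -14
Br⁻: pKₐ(HBr) ≈ -9
H₂O: pKₐ(H₃O⁺) ≈ -1.7
H₂PO₄⁻: pKₐ(H₃PO₄) ≈ 2.1
OH⁻: pKₐ(H₂O) ≈ 15.7
CH₃⁻: pKₐ(CH₄) ≈ 48
The question asks for worst first, so the sequence is read in increasing leaving-group ability.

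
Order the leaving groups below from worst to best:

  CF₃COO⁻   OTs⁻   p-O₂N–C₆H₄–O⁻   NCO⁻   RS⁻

Leaving-group ability tracks the stability of the departed species; conjugate-acid pKₐ is the usual yardstick (lower pKₐ → better LG).
OTs⁻: pKₐ(p-CH₃C₆H₄SO₃H (TsOH)) ≈ -2.8 — resonance-delocalised arenesulfonate
CF₃COO⁻: pKₐ(CF₃COOH) ≈ 0.2
NCO⁻: pKₐ(HOCN) ≈ 3.5 — resonance between N and O
p-O₂N–C₆H₄–O⁻: pKₐ(p-nitrophenol) ≈ 7.2
RS⁻: pKₐ(RSH (a thiol)) ≈ 10.5 — moderately basic; rarely leaves without activation
Reversing gives the worst-to-best order requested.

RS⁻ < p-O₂N–C₆H₄–O⁻ < NCO⁻ < CF₃COO⁻ < OTs⁻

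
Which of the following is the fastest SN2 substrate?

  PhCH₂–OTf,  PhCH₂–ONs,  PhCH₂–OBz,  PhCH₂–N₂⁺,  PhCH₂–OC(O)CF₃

PhCH₂–N₂⁺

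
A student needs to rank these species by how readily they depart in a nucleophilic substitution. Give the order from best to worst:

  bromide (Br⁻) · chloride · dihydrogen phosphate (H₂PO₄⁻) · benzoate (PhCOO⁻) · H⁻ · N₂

N₂ > bromide (Br⁻) > chloride > dihydrogen phosphate (H₂PO₄⁻) > benzoate (PhCOO⁻) > H⁻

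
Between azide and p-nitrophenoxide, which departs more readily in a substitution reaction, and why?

azide is the better leaving group.
pKₐ(HN₃) ≈ 4.7 versus pKₐ(p-nitrophenol) ≈ 7.2: azide is the much weaker base.
Linear, resonance-stabilised.

azide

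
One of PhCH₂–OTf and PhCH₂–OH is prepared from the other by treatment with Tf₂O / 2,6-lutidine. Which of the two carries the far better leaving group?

From PhCH₂–OH the departing group would be OH⁻ (pKₐ(H₂O) ≈ 15.7). Strong base; essentially never leaves without prior activation.
From PhCH₂–OTf the leaving group is OTf⁻ (pKₐ(CF₃SO₃H (triflic acid)) ≈ -14). Charge spread over three oxygens and a CF₃ group; the premier leaving group in synthesis.
Treatment with Tf₂O / 2,6-lutidine works by converting the hydroxyl into a triflate, making PhCH₂–OTf enormously more reactive.

PhCH₂–OTf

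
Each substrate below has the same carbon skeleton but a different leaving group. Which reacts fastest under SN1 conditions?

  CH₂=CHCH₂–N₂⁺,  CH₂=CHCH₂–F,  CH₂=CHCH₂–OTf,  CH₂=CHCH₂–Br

CH₂=CHCH₂–N₂⁺

The skeletons are identical, so relative rate is governed entirely by leaving-group ability.
A good leaving group is a weak base: the lower the pKₐ of its conjugate acid, the more readily it departs.
CH₂=CHCH₂–N₂⁺ loses N₂: no meaningful conjugate acid; N₂ departs as an exceptionally stable neutral molecule
CH₂=CHCH₂–OTf loses OTf⁻: pKₐ(CF₃SO₃H (triflic acid)) ≈ -14
CH₂=CHCH₂–Br loses Br⁻: pKₐ(HBr) ≈ -9
CH₂=CHCH₂–F loses F⁻: pKₐ(HF) ≈ 3.2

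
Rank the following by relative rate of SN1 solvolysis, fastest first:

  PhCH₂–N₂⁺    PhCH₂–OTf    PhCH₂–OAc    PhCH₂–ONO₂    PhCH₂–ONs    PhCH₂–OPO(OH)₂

With the same alkyl group throughout, only the leaving group differentiates the rates.
The more stable X⁻ (or X) is on its own — i.e. the weaker a base it is — the better a leaving group it makes.
PhCH₂–N₂⁺ loses N₂: no meaningful conjugate acid; N₂ departs as an exceptionally stable neutral molecule
PhCH₂–OTf loses OTf⁻: pKₐ(CF₃SO₃H (triflic acid)) ≈ -14
PhCH₂–ONs loses ONs⁻: pKₐ(p-O₂NC₆H₄SO₃H) ≈ -3.5
PhCH₂–ONO₂ loses NO₃⁻: pKₐ(HNO₃) ≈ -1.3
PhCH₂–OPO(OH)₂ loses H₂PO₄⁻: pKₐ(H₃PO₄) ≈ 2.1
PhCH₂–OAc loses AcO⁻: pKₐ(CH₃COOH) ≈ 4.8

PhCH₂–N₂⁺ > PhCH₂–OTf > PhCH₂–ONs > PhCH₂–ONO₂ > PhCH₂–OPO(OH)₂ > PhCH₂–OAc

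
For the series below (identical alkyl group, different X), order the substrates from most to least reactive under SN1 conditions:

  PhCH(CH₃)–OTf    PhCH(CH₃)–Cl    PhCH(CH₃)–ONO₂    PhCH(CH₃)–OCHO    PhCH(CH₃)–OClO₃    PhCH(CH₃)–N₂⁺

PhCH(CH₃)–N₂⁺ > PhCH(CH₃)–OTf > PhCH(CH₃)–OClO₃ > PhCH(CH₃)–Cl > PhCH(CH₃)–ONO₂ > PhCH(CH₃)–OCHO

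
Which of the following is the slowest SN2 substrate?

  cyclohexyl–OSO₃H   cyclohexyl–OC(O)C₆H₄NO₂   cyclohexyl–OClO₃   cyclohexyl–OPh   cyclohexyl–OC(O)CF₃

cyclohexyl–OPh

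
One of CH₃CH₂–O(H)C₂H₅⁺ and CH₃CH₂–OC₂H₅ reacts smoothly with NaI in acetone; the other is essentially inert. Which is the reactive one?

From CH₃CH₂–OC₂H₅ the departing group would be CH₃CH₂O⁻ (pKₐ(CH₃CH₂OH) ≈ 16). Strong base; alkoxides do not leave unassisted.
From CH₃CH₂–O(H)C₂H₅⁺ the leaving group is R'OH (pKₐ(R'OH₂⁺) ≈ -2.4). Neutral; leaves from a protonated ether (an oxonium ion, R–O(H)R'⁺).
(In practice CH₃CH₂–O(H)C₂H₅⁺ is made from CH₃CH₂–OC₂H₅ by protonation with concentrated HBr, allowing neutral ethanol, rather than ethoxide, to depart.)

CH₃CH₂–O(H)C₂H₅⁺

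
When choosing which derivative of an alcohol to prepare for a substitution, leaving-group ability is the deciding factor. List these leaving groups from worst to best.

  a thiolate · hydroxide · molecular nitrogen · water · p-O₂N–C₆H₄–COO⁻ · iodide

hydroxide < a thiolate < p-O₂N–C₆H₄–COO⁻ < water < iodide < molecular nitrogen

molecular nitrogen: no meaningful conjugate acid; N₂ departs as an exceptionally stable neutral molecule
iodide: pKₐ(HI) ≈ -10 — large, highly polarisable; very weak base
water: pKₐ(H₃O⁺) ≈ -1.7 — neutral; leaves from a protonated alcohol (R–OH₂⁺)
p-O₂N–C₆H₄–COO⁻: pKₐ(p-nitrobenzoic acid) ≈ 3.4
a thiolate: pKₐ(RSH (a thiol)) ≈ 10.5 — moderately basic; rarely leaves without activation
hydroxide: pKₐ(H₂O) ≈ 15.7 — strong base; essentially never leaves without prior activation
Reversing gives the worst-to-best order requested.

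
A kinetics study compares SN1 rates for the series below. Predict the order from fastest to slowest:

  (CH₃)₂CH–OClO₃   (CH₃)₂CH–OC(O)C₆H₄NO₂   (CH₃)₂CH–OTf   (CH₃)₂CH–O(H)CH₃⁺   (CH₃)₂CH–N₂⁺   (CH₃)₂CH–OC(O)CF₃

With the same alkyl group throughout, only the leaving group differentiates the rates.
Leaving-group ability tracks the stability of the departed species; conjugate-acid pKₐ is the usual yardstick (lower pKₐ → better LG).
(CH₃)₂CH–N₂⁺ loses N₂: no meaningful conjugate acid; N₂ departs as an exceptionally stable neutral molecule
(CH₃)₂CH–OTf loses OTf⁻: pKₐ(CF₃SO₃H (triflic acid)) ≈ -14
(CH₃)₂CH–OClO₃ loses ClO₄⁻: pKₐ(HClO₄) ≈ -10
(CH₃)₂CH–O(H)CH₃⁺ loses R'OH: pKₐ(R'OH₂⁺) ≈ -2.4
(CH₃)₂CH–OC(O)CF₃ loses CF₃COO⁻: pKₐ(CF₃COOH) ≈ 0.2
(CH₃)₂CH–OC(O)C₆H₄NO₂ loses p-O₂N–C₆H₄–COO⁻: pKₐ(p-nitrobenzoic acid) ≈ 3.4

(CH₃)₂CH–N₂⁺ > (CH₃)₂CH–OTf > (CH₃)₂CH–OClO₃ > (CH₃)₂CH–O(H)CH₃⁺ > (CH₃)₂CH–OC(O)CF₃ > (CH₃)₂CH–OC(O)C₆H₄NO₂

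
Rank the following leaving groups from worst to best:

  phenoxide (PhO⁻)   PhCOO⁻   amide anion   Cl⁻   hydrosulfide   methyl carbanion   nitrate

Rank by basicity of the departing species: weakest base leaves most easily.
Cl⁻: pKₐ(HCl) ≈ -7
nitrate: pKₐ(HNO₃) ≈ -1.3
PhCOO⁻: pKₐ(C₆H₅COOH) ≈ 4.2
hydrosulfide: pKₐ(H₂S) ≈ 7
phenoxide (PhO⁻): pKₐ(C₆H₅OH (phenol)) ≈ 10
amide anion: pKₐ(NH₃) ≈ 38
methyl carbanion: pKₐ(CH₄) ≈ 48
Listed from poorest to best leaving group as asked.

methyl carbanion < amide anion < phenoxide (PhO⁻) < hydrosulfide < PhCOO⁻ < nitrate < Cl⁻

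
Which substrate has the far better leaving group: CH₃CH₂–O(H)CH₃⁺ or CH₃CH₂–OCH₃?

CH₃CH₂–O(H)CH₃⁺

From CH₃CH₂–OCH₃ the departing group would be CH₃O⁻ (pKₐ(CH₃OH) ≈ 15.5). Strong base; alkoxides do not leave unassisted.
From CH₃CH₂–O(H)CH₃⁺ the leaving group is R'OH (pKₐ(R'OH₂⁺) ≈ -2.4). Neutral; leaves from a protonated ether (an oxonium ion, R–O(H)R'⁺).
(In practice CH₃CH₂–O(H)CH₃⁺ is made from CH₃CH₂–OCH₃ by protonation with concentrated HI, allowing neutral methanol, rather than methoxide, to depart.)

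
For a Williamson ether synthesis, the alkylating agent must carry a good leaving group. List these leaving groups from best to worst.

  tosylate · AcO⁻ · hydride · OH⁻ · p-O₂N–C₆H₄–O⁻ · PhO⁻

tosylate > AcO⁻ > p-O₂N–C₆H₄–O⁻ > PhO⁻ > OH⁻ > hydride

Leaving-group ability tracks the stability of the departed species; conjugate-acid pKₐ is the usual yardstick (lower pKₐ → better LG).
tosylate: pKₐ(p-CH₃C₆H₄SO₃H (TsOH)) ≈ -2.8
AcO⁻: pKₐ(CH₃COOH) ≈ 4.8
p-O₂N–C₆H₄–O⁻: pKₐ(p-nitrophenol) ≈ 7.2
PhO⁻: pKₐ(C₆H₅OH (phenol)) ≈ 10
OH⁻: pKₐ(H₂O) ≈ 15.7
hydride: pKₐ(H₂) ≈ 36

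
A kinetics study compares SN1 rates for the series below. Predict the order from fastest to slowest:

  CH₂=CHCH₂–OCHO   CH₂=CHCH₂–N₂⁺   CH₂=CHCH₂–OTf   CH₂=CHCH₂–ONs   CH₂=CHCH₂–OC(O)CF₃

The skeletons are identical, so relative rate is governed entirely by leaving-group ability.
A good leaving group is a weak base: the lower the pKₐ of its conjugate acid, the more readily it departs.
CH₂=CHCH₂–N₂⁺ loses N₂: no meaningful conjugate acid; N₂ departs as an exceptionally stable neutral molecule
CH₂=CHCH₂–OTf loses OTf⁻: pKₐ(CF₃SO₃H (triflic acid)) ≈ -14
CH₂=CHCH₂–ONs loses ONs⁻: pKₐ(p-O₂NC₆H₄SO₃H) ≈ -3.5
CH₂=CHCH₂–OC(O)CF₃ loses CF₃COO⁻: pKₐ(CF₃COOH) ≈ 0.2
CH₂=CHCH₂–OCHO loses HCOO⁻: pKₐ(HCOOH) ≈ 3.8

CH₂=CHCH₂–N₂⁺ > CH₂=CHCH₂–OTf > CH₂=CHCH₂–ONs > CH₂=CHCH₂–OC(O)CF₃ > CH₂=CHCH₂–OCHO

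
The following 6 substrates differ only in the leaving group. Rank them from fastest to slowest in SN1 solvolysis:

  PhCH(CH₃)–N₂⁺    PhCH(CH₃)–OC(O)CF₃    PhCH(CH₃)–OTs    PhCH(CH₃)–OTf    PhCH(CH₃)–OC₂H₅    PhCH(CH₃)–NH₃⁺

With the same alkyl group throughout, only the leaving group differentiates the rates.
The more stable X⁻ (or X) is on its own — i.e. the weaker a base it is — the better a leaving group it makes.
PhCH(CH₃)–N₂⁺ loses N₂: no meaningful conjugate acid; N₂ departs as an exceptionally stable neutral molecule
PhCH(CH₃)–OTf loses OTf⁻: pKₐ(CF₃SO₃H (triflic acid)) ≈ -14
PhCH(CH₃)–OTs loses OTs⁻: pKₐ(p-CH₃C₆H₄SO₃H (TsOH)) ≈ -2.8
PhCH(CH₃)–OC(O)CF₃ loses CF₃COO⁻: pKₐ(CF₃COOH) ≈ 0.2
PhCH(CH₃)–NH₃⁺ loses NH₃: pKₐ(NH₄⁺) ≈ 9.2
PhCH(CH₃)–OC₂H₅ loses CH₃CH₂O⁻: pKₐ(CH₃CH₂OH) ≈ 16

PhCH(CH₃)–N₂⁺ > PhCH(CH₃)–OTf > PhCH(CH₃)–OTs > PhCH(CH₃)–OC(O)CF₃ > PhCH(CH₃)–NH₃⁺ > PhCH(CH₃)–OC₂H₅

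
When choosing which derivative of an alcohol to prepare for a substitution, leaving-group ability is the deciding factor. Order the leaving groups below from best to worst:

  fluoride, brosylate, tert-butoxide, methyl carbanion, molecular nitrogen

molecular nitrogen: no meaningful conjugate acid; N₂ departs as an exceptionally stable neutral molecule
brosylate: pKₐ(p-BrC₆H₄SO₃H) ≈ -2.8
fluoride: pKₐ(HF) ≈ 3.2 — small and strongly basic; the poor halide leaving group
tert-butoxide: pKₐ(t-BuOH) ≈ 18
methyl carbanion: pKₐ(CH₄) ≈ 48

molecular nitrogen > brosylate > fluoride > tert-butoxide > methyl carbanion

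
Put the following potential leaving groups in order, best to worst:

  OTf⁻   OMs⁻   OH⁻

OTf⁻ > OMs⁻ > OH⁻

Leaving-group ability tracks the stability of the departed species; conjugate-acid pKₐ is the usual yardstick (lower pKₐ → better LG).
OTf⁻: pKₐ(CF₃SO₃H (triflic acid)) ≈ -14 — charge spread over three oxygens and a CF₃ group; the premier leaving group in synthesis
OMs⁻: pKₐ(CH₃SO₃H (MsOH)) ≈ -1.9
OH⁻: pKₐ(H₂O) ≈ 15.7 — strong base; essentially never leaves without prior activation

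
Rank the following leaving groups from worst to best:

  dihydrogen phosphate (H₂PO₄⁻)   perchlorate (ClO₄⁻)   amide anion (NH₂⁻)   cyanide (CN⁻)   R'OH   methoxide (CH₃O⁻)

amide anion (NH₂⁻) < methoxide (CH₃O⁻) < cyanide (CN⁻) < dihydrogen phosphate (H₂PO₄⁻) < R'OH < perchlorate (ClO₄⁻)

Rank by basicity of the departing species: weakest base leaves most easily.
perchlorate (ClO₄⁻): pKₐ(HClO₄) ≈ -10 — extremely weak base; rarely used for safety reasons
R'OH: pKₐ(R'OH₂⁺) ≈ -2.4 — neutral; leaves from a protonated ether (an oxonium ion, R–O(H)R'⁺)
dihydrogen phosphate (H₂PO₄⁻): pKₐ(H₃PO₄) ≈ 2.1
cyanide (CN⁻): pKₐ(HCN) ≈ 9.2 — sp carbon stabilises the charge somewhat, but still a poor LG
methoxide (CH₃O⁻): pKₐ(CH₃OH) ≈ 15.5
amide anion (NH₂⁻): pKₐ(NH₃) ≈ 38
Listed from poorest to best leaving group as asked.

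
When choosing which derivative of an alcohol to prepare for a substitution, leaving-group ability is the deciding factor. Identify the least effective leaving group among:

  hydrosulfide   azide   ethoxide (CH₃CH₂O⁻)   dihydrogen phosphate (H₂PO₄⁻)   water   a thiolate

Leaving-group ability tracks the stability of the departed species; conjugate-acid pKₐ is the usual yardstick (lower pKₐ → better LG).
water: pKₐ(H₃O⁺) ≈ -1.7
dihydrogen phosphate (H₂PO₄⁻): pKₐ(H₃PO₄) ≈ 2.1
azide: pKₐ(HN₃) ≈ 4.7
hydrosulfide: pKₐ(H₂S) ≈ 7
a thiolate: pKₐ(RSH (a thiol)) ≈ 10.5
ethoxide (CH₃CH₂O⁻): pKₐ(CH₃CH₂OH) ≈ 16

ethoxide (CH₃CH₂O⁻)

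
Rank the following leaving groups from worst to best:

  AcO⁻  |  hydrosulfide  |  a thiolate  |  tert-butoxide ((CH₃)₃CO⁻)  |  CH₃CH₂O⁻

Leaving-group ability tracks the stability of the departed species; conjugate-acid pKₐ is the usual yardstick (lower pKₐ → better LG).
AcO⁻: pKₐ(CH₃COOH) ≈ 4.8
hydrosulfide: pKₐ(H₂S) ≈ 7
a thiolate: pKₐ(RSH (a thiol)) ≈ 10.5
CH₃CH₂O⁻: pKₐ(CH₃CH₂OH) ≈ 16
tert-butoxide ((CH₃)₃CO⁻): pKₐ(t-BuOH) ≈ 18
Listed from poorest to best leaving group as asked.

tert-butoxide ((CH₃)₃CO⁻) < CH₃CH₂O⁻ < a thiolate < hydrosulfide < AcO⁻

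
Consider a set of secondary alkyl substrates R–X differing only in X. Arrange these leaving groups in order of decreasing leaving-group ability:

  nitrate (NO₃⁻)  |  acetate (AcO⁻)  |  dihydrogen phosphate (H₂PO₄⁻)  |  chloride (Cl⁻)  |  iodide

A good leaving group is a weak base: the lower the pKₐ of its conjugate acid, the more readily it departs.
iodide: pKₐ(HI) ≈ -10
chloride (Cl⁻): pKₐ(HCl) ≈ -7
nitrate (NO₃⁻): pKₐ(HNO₃) ≈ -1.3
dihydrogen phosphate (H₂PO₄⁻): pKₐ(H₃PO₄) ≈ 2.1
acetate (AcO⁻): pKₐ(CH₃COOH) ≈ 4.8

iodide > chloride (Cl⁻) > nitrate (NO₃⁻) > dihydrogen phosphate (H₂PO₄⁻) > acetate (AcO⁻)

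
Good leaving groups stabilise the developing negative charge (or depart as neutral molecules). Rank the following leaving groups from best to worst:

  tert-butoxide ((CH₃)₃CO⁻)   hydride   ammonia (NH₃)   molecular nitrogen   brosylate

molecular nitrogen: no meaningful conjugate acid; N₂ departs as an exceptionally stable neutral molecule
brosylate: pKₐ(p-BrC₆H₄SO₃H) ≈ -2.8
ammonia (NH₃): pKₐ(NH₄⁺) ≈ 9.2 — neutral but moderately basic; leaves from R–NH₃⁺
tert-butoxide ((CH₃)₃CO⁻): pKₐ(t-BuOH) ≈ 18 — bulky, strongly basic alkoxide
hydride: pKₐ(H₂) ≈ 36

molecular nitrogen > brosylate > ammonia (NH₃) > tert-butoxide ((CH₃)₃CO⁻) > hydride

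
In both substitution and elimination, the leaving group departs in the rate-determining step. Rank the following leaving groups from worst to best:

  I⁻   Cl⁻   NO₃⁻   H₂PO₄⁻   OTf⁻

H₂PO₄⁻ < NO₃⁻ < Cl⁻ < I⁻ < OTf⁻

The more stable X⁻ (or X) is on its own — i.e. the weaker a base it is — the better a leaving group it makes.
OTf⁻: pKₐ(CF₃SO₃H (triflic acid)) ≈ -14
I⁻: pKₐ(HI) ≈ -10
Cl⁻: pKₐ(HCl) ≈ -7
NO₃⁻: pKₐ(HNO₃) ≈ -1.3
H₂PO₄⁻: pKₐ(H₃PO₄) ≈ 2.1
The question asks for worst first, so the sequence is read in increasing leaving-group ability.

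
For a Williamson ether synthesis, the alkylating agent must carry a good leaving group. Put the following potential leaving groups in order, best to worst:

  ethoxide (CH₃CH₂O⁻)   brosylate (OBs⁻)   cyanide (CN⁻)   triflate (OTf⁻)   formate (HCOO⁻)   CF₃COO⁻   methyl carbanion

triflate (OTf⁻) > brosylate (OBs⁻) > CF₃COO⁻ > formate (HCOO⁻) > cyanide (CN⁻) > ethoxide (CH₃CH₂O⁻) > methyl carbanion

The more stable X⁻ (or X) is on its own — i.e. the weaker a base it is — the better a leaving group it makes.
triflate (OTf⁻): pKₐ(CF₃SO₃H (triflic acid)) ≈ -14
brosylate (OBs⁻): pKₐ(p-BrC₆H₄SO₃H) ≈ -2.8
CF₃COO⁻: pKₐ(CF₃COOH) ≈ 0.2
formate (HCOO⁻): pKₐ(HCOOH) ≈ 3.8
cyanide (CN⁻): pKₐ(HCN) ≈ 9.2
ethoxide (CH₃CH₂O⁻): pKₐ(CH₃CH₂OH) ≈ 16
methyl carbanion: pKₐ(CH₄) ≈ 48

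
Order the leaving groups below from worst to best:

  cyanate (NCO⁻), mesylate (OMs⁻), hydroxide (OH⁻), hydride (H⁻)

mesylate (OMs⁻): pKₐ(CH₃SO₃H (MsOH)) ≈ -1.9 — resonance-delocalised alkanesulfonate
cyanate (NCO⁻): pKₐ(HOCN) ≈ 3.5 — resonance between N and O
hydroxide (OH⁻): pKₐ(H₂O) ≈ 15.7 — strong base; essentially never leaves without prior activation
hydride (H⁻): pKₐ(H₂) ≈ 36 — extremely strong base; leaves only in special hydride-transfer contexts
Listed from poorest to best leaving group as asked.

hydride (H⁻) < hydroxide (OH⁻) < cyanate (NCO⁻) < mesylate (OMs⁻)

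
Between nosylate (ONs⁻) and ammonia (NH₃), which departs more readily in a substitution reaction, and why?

nosylate (ONs⁻) is the better leaving group.
pKₐ(p-O₂NC₆H₄SO₃H) ≈ -3.5 versus pKₐ(NH₄⁺) ≈ 9.2: nosylate (ONs⁻) is the much weaker base.
P-nitro group further stabilises the sulfonate.

nosylate (ONs⁻)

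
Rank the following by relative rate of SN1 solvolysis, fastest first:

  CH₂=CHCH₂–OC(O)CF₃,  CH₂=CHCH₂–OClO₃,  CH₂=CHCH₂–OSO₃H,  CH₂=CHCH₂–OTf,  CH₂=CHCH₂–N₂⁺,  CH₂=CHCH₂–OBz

The skeletons are identical, so relative rate is governed entirely by leaving-group ability.
Leaving-group ability tracks the stability of the departed species; conjugate-acid pKₐ is the usual yardstick (lower pKₐ → better LG).
CH₂=CHCH₂–N₂⁺ loses N₂: no meaningful conjugate acid; N₂ departs as an exceptionally stable neutral molecule
CH₂=CHCH₂–OTf loses OTf⁻: pKₐ(CF₃SO₃H (triflic acid)) ≈ -14
CH₂=CHCH₂–OClO₃ loses ClO₄⁻: pKₐ(HClO₄) ≈ -10
CH₂=CHCH₂–OSO₃H loses HSO₄⁻: pKₐ(H₂SO₄) ≈ -3
CH₂=CHCH₂–OC(O)CF₃ loses CF₃COO⁻: pKₐ(CF₃COOH) ≈ 0.2
CH₂=CHCH₂–OBz loses PhCOO⁻: pKₐ(C₆H₅COOH) ≈ 4.2

CH₂=CHCH₂–N₂⁺ > CH₂=CHCH₂–OTf > CH₂=CHCH₂–OClO₃ > CH₂=CHCH₂–OSO₃H > CH₂=CHCH₂–OC(O)CF₃ > CH₂=CHCH₂–OBz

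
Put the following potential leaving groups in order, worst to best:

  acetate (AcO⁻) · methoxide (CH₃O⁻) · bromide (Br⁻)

The more stable X⁻ (or X) is on its own — i.e. the weaker a base it is — the better a leaving group it makes.
bromide (Br⁻): pKₐ(HBr) ≈ -9
acetate (AcO⁻): pKₐ(CH₃COOH) ≈ 4.8
methoxide (CH₃O⁻): pKₐ(CH₃OH) ≈ 15.5
Reversing gives the worst-to-best order requested.

methoxide (CH₃O⁻) < acetate (AcO⁻) < bromide (Br⁻)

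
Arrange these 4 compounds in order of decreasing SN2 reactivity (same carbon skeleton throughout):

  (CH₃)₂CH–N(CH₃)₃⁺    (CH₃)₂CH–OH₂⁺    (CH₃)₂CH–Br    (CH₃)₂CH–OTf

Identical carbon frameworks mean the comparison reduces to leaving-group quality.
A good leaving group is a weak base: the lower the pKₐ of its conjugate acid, the more readily it departs.
(CH₃)₂CH–OTf loses OTf⁻: pKₐ(CF₃SO₃H (triflic acid)) ≈ -14
(CH₃)₂CH–Br loses Br⁻: pKₐ(HBr) ≈ -9
(CH₃)₂CH–OH₂⁺ loses H₂O: pKₐ(H₃O⁺) ≈ -1.7
(CH₃)₂CH–N(CH₃)₃⁺ loses NR'₃: pKₐ(R'₃NH⁺) ≈ 10.7

(CH₃)₂CH–OTf > (CH₃)₂CH–Br > (CH₃)₂CH–OH₂⁺ > (CH₃)₂CH–N(CH₃)₃⁺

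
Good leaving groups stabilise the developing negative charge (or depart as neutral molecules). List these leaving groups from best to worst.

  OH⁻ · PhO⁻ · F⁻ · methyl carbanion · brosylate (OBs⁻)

brosylate (OBs⁻) > F⁻ > PhO⁻ > OH⁻ > methyl carbanion

Rank by basicity of the departing species: weakest base leaves most easily.
brosylate (OBs⁻): pKₐ(p-BrC₆H₄SO₃H) ≈ -2.8 — arenesulfonate with a p-bromo substituent
F⁻: pKₐ(HF) ≈ 3.2
PhO⁻: pKₐ(C₆H₅OH (phenol)) ≈ 10 — resonance into the ring helps, but still a poor LG
OH⁻: pKₐ(H₂O) ≈ 15.7
methyl carbanion: pKₐ(CH₄) ≈ 48 — unstabilised carbanion; the worst conceivable leaving group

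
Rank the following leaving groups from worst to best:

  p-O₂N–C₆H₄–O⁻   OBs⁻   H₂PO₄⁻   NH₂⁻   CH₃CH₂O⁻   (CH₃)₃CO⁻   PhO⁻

NH₂⁻ < (CH₃)₃CO⁻ < CH₃CH₂O⁻ < PhO⁻ < p-O₂N–C₆H₄–O⁻ < H₂PO₄⁻ < OBs⁻

OBs⁻: pKₐ(p-BrC₆H₄SO₃H) ≈ -2.8 — arenesulfonate with a p-bromo substituent
H₂PO₄⁻: pKₐ(H₃PO₄) ≈ 2.1 — moderate base; biological leaving group after further activation
p-O₂N–C₆H₄–O⁻: pKₐ(p-nitrophenol) ≈ 7.2
PhO⁻: pKₐ(C₆H₅OH (phenol)) ≈ 10 — resonance into the ring helps, but still a poor LG
CH₃CH₂O⁻: pKₐ(CH₃CH₂OH) ≈ 16
(CH₃)₃CO⁻: pKₐ(t-BuOH) ≈ 18 — bulky, strongly basic alkoxide
NH₂⁻: pKₐ(NH₃) ≈ 38
Reversing gives the worst-to-best order requested.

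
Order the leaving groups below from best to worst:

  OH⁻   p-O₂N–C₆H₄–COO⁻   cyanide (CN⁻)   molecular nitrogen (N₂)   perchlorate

molecular nitrogen (N₂): no meaningful conjugate acid; N₂ departs as an exceptionally stable neutral molecule
perchlorate: pKₐ(HClO₄) ≈ -10
p-O₂N–C₆H₄–COO⁻: pKₐ(p-nitrobenzoic acid) ≈ 3.4 — electron-withdrawing nitro group stabilises the carboxylate
cyanide (CN⁻): pKₐ(HCN) ≈ 9.2 — sp carbon stabilises the charge somewhat, but still a poor LG
OH⁻: pKₐ(H₂O) ≈ 15.7 — strong base; essentially never leaves without prior activation

molecular nitrogen (N₂) > perchlorate > p-O₂N–C₆H₄–COO⁻ > cyanide (CN⁻) > OH⁻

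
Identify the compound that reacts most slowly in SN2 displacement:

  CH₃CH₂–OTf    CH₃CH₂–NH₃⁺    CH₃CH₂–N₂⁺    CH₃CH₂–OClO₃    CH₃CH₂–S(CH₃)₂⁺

Same R in every case — rank the leaving groups.
A good leaving group is a weak base: the lower the pKₐ of its conjugate acid, the more readily it departs.
CH₃CH₂–N₂⁺ loses N₂: no meaningful conjugate acid; N₂ departs as an exceptionally stable neutral molecule
CH₃CH₂–OTf loses OTf⁻: pKₐ(CF₃SO₃H (triflic acid)) ≈ -14
CH₃CH₂–OClO₃ loses ClO₄⁻: pKₐ(HClO₄) ≈ -10
CH₃CH₂–S(CH₃)₂⁺ loses SR'₂: pKₐ(R'₂SH⁺) ≈ -7
CH₃CH₂–NH₃⁺ loses NH₃: pKₐ(NH₄⁺) ≈ 9.2

CH₃CH₂–NH₃⁺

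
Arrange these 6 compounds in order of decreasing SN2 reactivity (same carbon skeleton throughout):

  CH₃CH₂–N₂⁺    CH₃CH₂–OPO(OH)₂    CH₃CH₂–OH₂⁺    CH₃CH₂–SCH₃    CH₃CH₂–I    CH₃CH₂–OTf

CH₃CH₂–N₂⁺ > CH₃CH₂–OTf > CH₃CH₂–I > CH₃CH₂–OH₂⁺ > CH₃CH₂–OPO(OH)₂ > CH₃CH₂–SCH₃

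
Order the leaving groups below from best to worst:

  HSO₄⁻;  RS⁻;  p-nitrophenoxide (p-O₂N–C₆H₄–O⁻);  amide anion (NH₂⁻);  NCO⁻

Rank by basicity of the departing species: weakest base leaves most easily.
HSO₄⁻: pKₐ(H₂SO₄) ≈ -3 — conjugate base of a strong mineral acid
NCO⁻: pKₐ(HOCN) ≈ 3.5
p-nitrophenoxide (p-O₂N–C₆H₄–O⁻): pKₐ(p-nitrophenol) ≈ 7.2 — nitro group delocalises the charge; the classic chromogenic LG
RS⁻: pKₐ(RSH (a thiol)) ≈ 10.5 — moderately basic; rarely leaves without activation
amide anion (NH₂⁻): pKₐ(NH₃) ≈ 38

HSO₄⁻ > NCO⁻ > p-nitrophenoxide (p-O₂N–C₆H₄–O⁻) > RS⁻ > amide anion (NH₂⁻)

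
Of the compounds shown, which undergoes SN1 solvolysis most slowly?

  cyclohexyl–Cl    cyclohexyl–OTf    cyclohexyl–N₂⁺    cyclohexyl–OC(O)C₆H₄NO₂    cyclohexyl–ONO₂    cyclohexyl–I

cyclohexyl–OC(O)C₆H₄NO₂

Same R in every case — rank the leaving groups.
Leaving-group ability tracks the stability of the departed species; conjugate-acid pKₐ is the usual yardstick (lower pKₐ → better LG).
cyclohexyl–N₂⁺ loses N₂: no meaningful conjugate acid; N₂ departs as an exceptionally stable neutral molecule
cyclohexyl–OTf loses OTf⁻: pKₐ(CF₃SO₃H (triflic acid)) ≈ -14
cyclohexyl–I loses I⁻: pKₐ(HI) ≈ -10
cyclohexyl–Cl loses Cl⁻: pKₐ(HCl) ≈ -7
cyclohexyl–ONO₂ loses NO₃⁻: pKₐ(HNO₃) ≈ -1.3
cyclohexyl–OC(O)C₆H₄NO₂ loses p-O₂N–C₆H₄–COO⁻: pKₐ(p-nitrobenzoic acid) ≈ 3.4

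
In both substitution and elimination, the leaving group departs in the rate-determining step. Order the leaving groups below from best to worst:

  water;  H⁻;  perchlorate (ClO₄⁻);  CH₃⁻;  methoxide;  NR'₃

Leaving-group ability tracks the stability of the departed species; conjugate-acid pKₐ is the usual yardstick (lower pKₐ → better LG).
perchlorate (ClO₄⁻): pKₐ(HClO₄) ≈ -10
water: pKₐ(H₃O⁺) ≈ -1.7
NR'₃: pKₐ(R'₃NH⁺) ≈ 10.7
methoxide: pKₐ(CH₃OH) ≈ 15.5
H⁻: pKₐ(H₂) ≈ 36
CH₃⁻: pKₐ(CH₄) ≈ 48

perchlorate (ClO₄⁻) > water > NR'₃ > methoxide > H⁻ > CH₃⁻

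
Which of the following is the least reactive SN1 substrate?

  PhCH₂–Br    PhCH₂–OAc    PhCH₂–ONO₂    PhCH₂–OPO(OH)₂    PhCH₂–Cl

Identical carbon frameworks mean the comparison reduces to leaving-group quality.
The more stable X⁻ (or X) is on its own — i.e. the weaker a base it is — the better a leaving group it makes.
PhCH₂–Br loses Br⁻: pKₐ(HBr) ≈ -9
PhCH₂–Cl loses Cl⁻: pKₐ(HCl) ≈ -7
PhCH₂–ONO₂ loses NO₃⁻: pKₐ(HNO₃) ≈ -1.3
PhCH₂–OPO(OH)₂ loses H₂PO₄⁻: pKₐ(H₃PO₄) ≈ 2.1
PhCH₂–OAc loses AcO⁻: pKₐ(CH₃COOH) ≈ 4.8

PhCH₂–OAc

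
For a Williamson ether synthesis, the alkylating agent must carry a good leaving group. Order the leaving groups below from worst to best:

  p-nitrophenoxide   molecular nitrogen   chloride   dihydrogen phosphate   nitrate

p-nitrophenoxide < dihydrogen phosphate < nitrate < chloride < molecular nitrogen

molecular nitrogen: no meaningful conjugate acid; N₂ departs as an exceptionally stable neutral molecule
chloride: pKₐ(HCl) ≈ -7 — moderately weak base
nitrate: pKₐ(HNO₃) ≈ -1.3
dihydrogen phosphate: pKₐ(H₃PO₄) ≈ 2.1 — moderate base; biological leaving group after further activation
p-nitrophenoxide: pKₐ(p-nitrophenol) ≈ 7.2
Reversing gives the worst-to-best order requested.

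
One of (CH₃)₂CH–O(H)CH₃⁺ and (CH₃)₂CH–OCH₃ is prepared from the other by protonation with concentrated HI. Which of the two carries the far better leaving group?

(CH₃)₂CH–O(H)CH₃⁺

From (CH₃)₂CH–OCH₃ the departing group would be CH₃O⁻ (pKₐ(CH₃OH) ≈ 15.5). Strong base; alkoxides do not leave unassisted.
From (CH₃)₂CH–O(H)CH₃⁺ the leaving group is R'OH (pKₐ(R'OH₂⁺) ≈ -2.4). Neutral; leaves from a protonated ether (an oxonium ion, R–O(H)R'⁺).
Protonation with concentrated HI works by allowing neutral methanol, rather than methoxide, to depart, making (CH₃)₂CH–O(H)CH₃⁺ enormously more reactive.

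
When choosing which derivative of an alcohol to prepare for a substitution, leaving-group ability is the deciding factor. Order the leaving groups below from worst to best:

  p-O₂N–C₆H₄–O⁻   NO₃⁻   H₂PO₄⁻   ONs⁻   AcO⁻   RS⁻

RS⁻ < p-O₂N–C₆H₄–O⁻ < AcO⁻ < H₂PO₄⁻ < NO₃⁻ < ONs⁻

The more stable X⁻ (or X) is on its own — i.e. the weaker a base it is — the better a leaving group it makes.
ONs⁻: pKₐ(p-O₂NC₆H₄SO₃H) ≈ -3.5
NO₃⁻: pKₐ(HNO₃) ≈ -1.3 — resonance-delocalised over three oxygens
H₂PO₄⁻: pKₐ(H₃PO₄) ≈ 2.1
AcO⁻: pKₐ(CH₃COOH) ≈ 4.8
p-O₂N–C₆H₄–O⁻: pKₐ(p-nitrophenol) ≈ 7.2 — nitro group delocalises the charge; the classic chromogenic LG
RS⁻: pKₐ(RSH (a thiol)) ≈ 10.5 — moderately basic; rarely leaves without activation
The question asks for worst first, so the sequence is read in increasing leaving-group ability.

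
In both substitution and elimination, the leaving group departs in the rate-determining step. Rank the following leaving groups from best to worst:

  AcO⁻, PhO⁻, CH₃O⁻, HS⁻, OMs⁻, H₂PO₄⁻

OMs⁻ > H₂PO₄⁻ > AcO⁻ > HS⁻ > PhO⁻ > CH₃O⁻

A good leaving group is a weak base: the lower the pKₐ of its conjugate acid, the more readily it departs.
OMs⁻: pKₐ(CH₃SO₃H (MsOH)) ≈ -1.9
H₂PO₄⁻: pKₐ(H₃PO₄) ≈ 2.1
AcO⁻: pKₐ(CH₃COOH) ≈ 4.8
HS⁻: pKₐ(H₂S) ≈ 7
PhO⁻: pKₐ(C₆H₅OH (phenol)) ≈ 10
CH₃O⁻: pKₐ(CH₃OH) ≈ 15.5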